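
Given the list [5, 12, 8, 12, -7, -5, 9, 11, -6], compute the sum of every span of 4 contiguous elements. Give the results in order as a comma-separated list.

37, 25, 8, 9, 8, 9

(5, 12, 8, 12) → sum 37
(12, 8, 12, -7) → sum 25
(8, 12, -7, -5) → sum 8
(12, -7, -5, 9) → sum 9
(-7, -5, 9, 11) → sum 8
(-5, 9, 11, -6) → sum 9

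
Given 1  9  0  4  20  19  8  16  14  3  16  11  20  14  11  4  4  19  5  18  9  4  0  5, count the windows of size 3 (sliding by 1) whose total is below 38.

[1, 9, 0] → sum 10  < 38 ✓
[9, 0, 4] → sum 13  < 38 ✓
[0, 4, 20] → sum 24  < 38 ✓
[4, 20, 19] → sum 43
[20, 19, 8] → sum 47
[19, 8, 16] → sum 43
[8, 16, 14] → sum 38
[16, 14, 3] → sum 33  < 38 ✓
[14, 3, 16] → sum 33  < 38 ✓
[3, 16, 11] → sum 30  < 38 ✓
[16, 11, 20] → sum 47
[11, 20, 14] → sum 45
[20, 14, 11] → sum 45
[14, 11, 4] → sum 29  < 38 ✓
[11, 4, 4] → sum 19  < 38 ✓
[4, 4, 19] → sum 27  < 38 ✓
[4, 19, 5] → sum 28  < 38 ✓
[19, 5, 18] → sum 42
[5, 18, 9] → sum 32  < 38 ✓
[18, 9, 4] → sum 31  < 38 ✓
[9, 4, 0] → sum 13  < 38 ✓
[4, 0, 5] → sum 9  < 38 ✓
14 windows satisfy the condition.

14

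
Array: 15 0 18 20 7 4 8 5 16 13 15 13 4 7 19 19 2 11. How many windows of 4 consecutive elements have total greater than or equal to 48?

15 0 18 20 → sum 53  ≥ 48 ✓
0 18 20 7 → sum 45
18 20 7 4 → sum 49  ≥ 48 ✓
20 7 4 8 → sum 39
7 4 8 5 → sum 24
4 8 5 16 → sum 33
8 5 16 13 → sum 42
5 16 13 15 → sum 49  ≥ 48 ✓
16 13 15 13 → sum 57  ≥ 48 ✓
13 15 13 4 → sum 45
15 13 4 7 → sum 39
13 4 7 19 → sum 43
4 7 19 19 → sum 49  ≥ 48 ✓
7 19 19 2 → sum 47
19 19 2 11 → sum 51  ≥ 48 ✓
6 windows satisfy the condition.

6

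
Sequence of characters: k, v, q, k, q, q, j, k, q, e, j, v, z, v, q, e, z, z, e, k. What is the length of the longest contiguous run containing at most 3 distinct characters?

7

add k: window [k] (1 distinct), len 1
add v: window [k, v] (2 distinct), len 2
add q: window [k, v, q] (3 distinct), len 3
add k: window [k, v, q, k] (3 distinct), len 4
add q: window [k, v, q, k, q] (3 distinct), len 5
add q: window [k, v, q, k, q, q] (3 distinct), len 6
add j: window [q, k, q, q, j] (3 distinct), len 5
add k: window [q, k, q, q, j, k] (3 distinct), len 6
add q: window [q, k, q, q, j, k, q] (3 distinct), len 7
add e: window [k, q, e] (3 distinct), len 3
add j: window [q, e, j] (3 distinct), len 3
add v: window [e, j, v] (3 distinct), len 3
add z: window [j, v, z] (3 distinct), len 3
add v: window [j, v, z, v] (3 distinct), len 4
add q: window [v, z, v, q] (3 distinct), len 4
add e: window [v, q, e] (3 distinct), len 3
add z: window [q, e, z] (3 distinct), len 3
add z: window [q, e, z, z] (3 distinct), len 4
add e: window [q, e, z, z, e] (3 distinct), len 5
add k: window [e, z, z, e, k] (3 distinct), len 5
Longest length with ≤3 distinct: 7.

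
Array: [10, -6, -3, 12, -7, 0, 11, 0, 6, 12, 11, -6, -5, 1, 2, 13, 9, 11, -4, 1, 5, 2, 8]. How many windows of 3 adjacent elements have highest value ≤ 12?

18

[10, -6, -3] → max 10  ≤ 12 ✓
[-6, -3, 12] → max 12  ≤ 12 ✓
[-3, 12, -7] → max 12  ≤ 12 ✓
[12, -7, 0] → max 12  ≤ 12 ✓
[-7, 0, 11] → max 11  ≤ 12 ✓
[0, 11, 0] → max 11  ≤ 12 ✓
[11, 0, 6] → max 11  ≤ 12 ✓
[0, 6, 12] → max 12  ≤ 12 ✓
[6, 12, 11] → max 12  ≤ 12 ✓
[12, 11, -6] → max 12  ≤ 12 ✓
[11, -6, -5] → max 11  ≤ 12 ✓
[-6, -5, 1] → max 1  ≤ 12 ✓
[-5, 1, 2] → max 2  ≤ 12 ✓
[1, 2, 13] → max 13
[2, 13, 9] → max 13
[13, 9, 11] → max 13
[9, 11, -4] → max 11  ≤ 12 ✓
[11, -4, 1] → max 11  ≤ 12 ✓
[-4, 1, 5] → max 5  ≤ 12 ✓
[1, 5, 2] → max 5  ≤ 12 ✓
[5, 2, 8] → max 8  ≤ 12 ✓
18 windows satisfy the condition.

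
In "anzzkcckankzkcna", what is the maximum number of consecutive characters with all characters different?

[a] len 1
[a, n] len 2
[a, n, z] len 3
[z] len 1
[z, k] len 2
[z, k, c] len 3
[c] len 1
[c, k] len 2
[c, k, a] len 3
[c, k, a, n] len 4
[a, n, k] len 3
[a, n, k, z] len 4
[z, k] len 2
[z, k, c] len 3
[z, k, c, n] len 4
[z, k, c, n, a] len 5
Longest all-distinct length: 5.

5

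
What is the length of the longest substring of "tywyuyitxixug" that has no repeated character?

5

add t: [t] len 1
add y: [t, y] len 2
add w: [t, y, w] len 3
add y (repeat y, move left end past it): [w, y] len 2
add u: [w, y, u] len 3
add y (repeat y, move left end past it): [u, y] len 2
add i: [u, y, i] len 3
add t: [u, y, i, t] len 4
add x: [u, y, i, t, x] len 5
add i (repeat i, move left end past it): [t, x, i] len 3
add x (repeat x, move left end past it): [i, x] len 2
add u: [i, x, u] len 3
add g: [i, x, u, g] len 4
Longest all-distinct length: 5.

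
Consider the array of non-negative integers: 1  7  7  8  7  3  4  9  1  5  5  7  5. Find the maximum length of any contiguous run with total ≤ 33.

6

Extend to the right; shrink from the left whenever the sum exceeds 33:
[1] sum 1 len 1
[1, 7] sum 8 len 2
[1, 7, 7] sum 15 len 3
[1, 7, 7, 8] sum 23 len 4
[1, 7, 7, 8, 7] sum 30 len 5
[1, 7, 7, 8, 7, 3] sum 33 len 6
[7, 8, 7, 3, 4] sum 29 len 5
[8, 7, 3, 4, 9] sum 31 len 5
[8, 7, 3, 4, 9, 1] sum 32 len 6
[7, 3, 4, 9, 1, 5] sum 29 len 6
[3, 4, 9, 1, 5, 5] sum 27 len 6
[4, 9, 1, 5, 5, 7] sum 31 len 6
[9, 1, 5, 5, 7, 5] sum 32 len 6
Longest length seen: 6.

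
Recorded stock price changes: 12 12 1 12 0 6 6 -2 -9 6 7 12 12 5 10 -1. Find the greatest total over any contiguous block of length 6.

52

(12, 12, 1, 12, 0, 6) → sum 43
(12, 1, 12, 0, 6, 6) → sum 37
(1, 12, 0, 6, 6, -2) → sum 23
(12, 0, 6, 6, -2, -9) → sum 13
(0, 6, 6, -2, -9, 6) → sum 7
(6, 6, -2, -9, 6, 7) → sum 14
(6, -2, -9, 6, 7, 12) → sum 20
(-2, -9, 6, 7, 12, 12) → sum 26
(-9, 6, 7, 12, 12, 5) → sum 33
(6, 7, 12, 12, 5, 10) → sum 52
(7, 12, 12, 5, 10, -1) → sum 45
Greatest of these is 52.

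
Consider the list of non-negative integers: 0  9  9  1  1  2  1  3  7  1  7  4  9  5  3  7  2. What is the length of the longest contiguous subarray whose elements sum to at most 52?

[0] sum 0 len 1
[0, 9] sum 9 len 2
[0, 9, 9] sum 18 len 3
[0, 9, 9, 1] sum 19 len 4
[0, 9, 9, 1, 1] sum 20 len 5
[0, 9, 9, 1, 1, 2] sum 22 len 6
[0, 9, 9, 1, 1, 2, 1] sum 23 len 7
[0, 9, 9, 1, 1, 2, 1, 3] sum 26 len 8
[0, 9, 9, 1, 1, 2, 1, 3, 7] sum 33 len 9
[0, 9, 9, 1, 1, 2, 1, 3, 7, 1] sum 34 len 10
[0, 9, 9, 1, 1, 2, 1, 3, 7, 1, 7] sum 41 len 11
[0, 9, 9, 1, 1, 2, 1, 3, 7, 1, 7, 4] sum 45 len 12
[9, 1, 1, 2, 1, 3, 7, 1, 7, 4, 9] sum 45 len 11
[9, 1, 1, 2, 1, 3, 7, 1, 7, 4, 9, 5] sum 50 len 12
[1, 1, 2, 1, 3, 7, 1, 7, 4, 9, 5, 3] sum 44 len 12
[1, 1, 2, 1, 3, 7, 1, 7, 4, 9, 5, 3, 7] sum 51 len 13
[1, 2, 1, 3, 7, 1, 7, 4, 9, 5, 3, 7, 2] sum 52 len 13
Longest length seen: 13.

13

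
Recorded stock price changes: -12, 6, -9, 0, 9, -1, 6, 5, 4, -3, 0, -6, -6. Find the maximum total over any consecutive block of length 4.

19

-12 6 -9 0 → sum -15
6 -9 0 9 → sum 6
-9 0 9 -1 → sum -1
0 9 -1 6 → sum 14
9 -1 6 5 → sum 19
-1 6 5 4 → sum 14
6 5 4 -3 → sum 12
5 4 -3 0 → sum 6
4 -3 0 -6 → sum -5
-3 0 -6 -6 → sum -15
Maximum of these is 19.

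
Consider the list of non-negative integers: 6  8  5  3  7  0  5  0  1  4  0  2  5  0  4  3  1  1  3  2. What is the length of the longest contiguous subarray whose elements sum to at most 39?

16

→ 6: sum 6, len 1
→ 8: sum 14, len 2
→ 5: sum 19, len 3
→ 3: sum 22, len 4
→ 7: sum 29, len 5
→ 0: sum 29, len 6
→ 5: sum 34, len 7
→ 0: sum 34, len 8
→ 1: sum 35, len 9
→ 4: sum 39, len 10
→ 0: sum 39, len 11
→ 2 (dropped 6): sum 35, len 11
→ 5 (dropped 8): sum 32, len 11
→ 0: sum 32, len 12
→ 4: sum 36, len 13
→ 3: sum 39, len 14
→ 1 (dropped 5): sum 35, len 14
→ 1: sum 36, len 15
→ 3: sum 39, len 16
→ 2 (dropped 3): sum 38, len 16
Longest length seen: 16.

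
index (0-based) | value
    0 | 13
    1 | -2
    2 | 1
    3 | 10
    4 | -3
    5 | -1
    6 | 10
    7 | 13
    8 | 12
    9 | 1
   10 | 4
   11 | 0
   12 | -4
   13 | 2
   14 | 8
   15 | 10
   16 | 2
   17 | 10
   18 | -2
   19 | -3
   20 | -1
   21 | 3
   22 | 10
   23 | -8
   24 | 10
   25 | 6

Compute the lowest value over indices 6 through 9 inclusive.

1

Elements at indices 6..9: 10, 13, 12, 1
min(10, 13, 12, 1) = 1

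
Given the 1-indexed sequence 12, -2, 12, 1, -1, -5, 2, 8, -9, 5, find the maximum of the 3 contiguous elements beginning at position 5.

Elements at indices 5..7: -1, -5, 2
max(-1, -5, 2) = 2

2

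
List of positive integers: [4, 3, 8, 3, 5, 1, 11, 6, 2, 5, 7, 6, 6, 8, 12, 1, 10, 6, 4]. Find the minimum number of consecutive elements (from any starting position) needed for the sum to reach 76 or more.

add 4: running sum 4 < 76
add 3: running sum 7 < 76
add 8: running sum 15 < 76
add 3: running sum 18 < 76
add 5: running sum 23 < 76
add 1: running sum 24 < 76
add 11: running sum 35 < 76
add 6: running sum 41 < 76
add 2: running sum 43 < 76
add 5: running sum 48 < 76
add 7: running sum 55 < 76
add 6: running sum 61 < 76
add 6: running sum 67 < 76
add 8: running sum 75 < 76
add 12: shortest ending here [8, 3, 5, 1, 11, 6, 2, 5, 7, 6, 6, 8, 12] sum 80, len 13
add 1: shortest ending here [8, 3, 5, 1, 11, 6, 2, 5, 7, 6, 6, 8, 12, 1] sum 81, len 14
add 10: shortest ending here [5, 1, 11, 6, 2, 5, 7, 6, 6, 8, 12, 1, 10] sum 80, len 13
add 6: shortest ending here [11, 6, 2, 5, 7, 6, 6, 8, 12, 1, 10, 6] sum 80, len 12
add 4: shortest ending here [11, 6, 2, 5, 7, 6, 6, 8, 12, 1, 10, 6, 4] sum 84, len 13
Shortest qualifying length: 12.

12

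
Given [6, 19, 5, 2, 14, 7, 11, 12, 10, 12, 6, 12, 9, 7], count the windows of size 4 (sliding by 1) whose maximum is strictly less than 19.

9

(6, 19, 5, 2) → max 19
(19, 5, 2, 14) → max 19
(5, 2, 14, 7) → max 14  < 19 ✓
(2, 14, 7, 11) → max 14  < 19 ✓
(14, 7, 11, 12) → max 14  < 19 ✓
(7, 11, 12, 10) → max 12  < 19 ✓
(11, 12, 10, 12) → max 12  < 19 ✓
(12, 10, 12, 6) → max 12  < 19 ✓
(10, 12, 6, 12) → max 12  < 19 ✓
(12, 6, 12, 9) → max 12  < 19 ✓
(6, 12, 9, 7) → max 12  < 19 ✓
9 windows satisfy the condition.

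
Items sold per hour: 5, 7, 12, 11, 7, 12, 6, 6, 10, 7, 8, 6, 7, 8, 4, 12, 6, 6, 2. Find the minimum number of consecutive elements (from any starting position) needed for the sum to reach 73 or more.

add 5: running sum 5 < 73
add 7: running sum 12 < 73
add 12: running sum 24 < 73
add 11: running sum 35 < 73
add 7: running sum 42 < 73
add 12: running sum 54 < 73
add 6: running sum 60 < 73
add 6: running sum 66 < 73
add 10: shortest ending here [5, 7, 12, 11, 7, 12, 6, 6, 10] sum 76, len 9
add 7: shortest ending here [7, 12, 11, 7, 12, 6, 6, 10, 7] sum 78, len 9
add 8: shortest ending here [12, 11, 7, 12, 6, 6, 10, 7, 8] sum 79, len 9
add 6: shortest ending here [11, 7, 12, 6, 6, 10, 7, 8, 6] sum 73, len 9
add 7: shortest ending here [11, 7, 12, 6, 6, 10, 7, 8, 6, 7] sum 80, len 10
add 8: shortest ending here [7, 12, 6, 6, 10, 7, 8, 6, 7, 8] sum 77, len 10
add 4: shortest ending here [12, 6, 6, 10, 7, 8, 6, 7, 8, 4] sum 74, len 10
add 12: shortest ending here [6, 6, 10, 7, 8, 6, 7, 8, 4, 12] sum 74, len 10
add 6: shortest ending here [6, 10, 7, 8, 6, 7, 8, 4, 12, 6] sum 74, len 10
add 6: shortest ending here [10, 7, 8, 6, 7, 8, 4, 12, 6, 6] sum 74, len 10
add 2: shortest ending here [10, 7, 8, 6, 7, 8, 4, 12, 6, 6, 2] sum 76, len 11
Shortest qualifying length: 9.

9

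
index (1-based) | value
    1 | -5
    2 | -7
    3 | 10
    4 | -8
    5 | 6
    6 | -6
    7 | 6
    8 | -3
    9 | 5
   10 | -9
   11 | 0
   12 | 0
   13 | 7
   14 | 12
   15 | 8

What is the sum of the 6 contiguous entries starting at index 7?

-1

Elements at indices 7..12: 6, -3, 5, -9, 0, 0
sum(6, -3, 5, -9, 0, 0) = -1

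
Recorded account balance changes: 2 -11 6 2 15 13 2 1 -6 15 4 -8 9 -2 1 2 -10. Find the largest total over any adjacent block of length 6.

40

Each size-6 window and its sum:
(2, -11, 6, 2, 15, 13) → sum 27
(-11, 6, 2, 15, 13, 2) → sum 27
(6, 2, 15, 13, 2, 1) → sum 39
(2, 15, 13, 2, 1, -6) → sum 27
(15, 13, 2, 1, -6, 15) → sum 40
(13, 2, 1, -6, 15, 4) → sum 29
(2, 1, -6, 15, 4, -8) → sum 8
(1, -6, 15, 4, -8, 9) → sum 15
(-6, 15, 4, -8, 9, -2) → sum 12
(15, 4, -8, 9, -2, 1) → sum 19
(4, -8, 9, -2, 1, 2) → sum 6
(-8, 9, -2, 1, 2, -10) → sum -8
Largest of these is 40.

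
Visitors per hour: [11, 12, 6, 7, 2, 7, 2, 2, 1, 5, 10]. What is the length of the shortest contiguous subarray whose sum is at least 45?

add 11: running sum 11 < 45
add 12: running sum 23 < 45
add 6: running sum 29 < 45
add 7: running sum 36 < 45
add 2: running sum 38 < 45
end 5: [11, 12, 6, 7, 2, 7] sum 45, len 6
end 6: [11, 12, 6, 7, 2, 7, 2] sum 47, len 7
end 7: [11, 12, 6, 7, 2, 7, 2, 2] sum 49, len 8
end 8: [11, 12, 6, 7, 2, 7, 2, 2, 1] sum 50, len 9
end 9: [11, 12, 6, 7, 2, 7, 2, 2, 1, 5] sum 55, len 10
end 10: [12, 6, 7, 2, 7, 2, 2, 1, 5, 10] sum 54, len 10
Shortest qualifying length: 6.

6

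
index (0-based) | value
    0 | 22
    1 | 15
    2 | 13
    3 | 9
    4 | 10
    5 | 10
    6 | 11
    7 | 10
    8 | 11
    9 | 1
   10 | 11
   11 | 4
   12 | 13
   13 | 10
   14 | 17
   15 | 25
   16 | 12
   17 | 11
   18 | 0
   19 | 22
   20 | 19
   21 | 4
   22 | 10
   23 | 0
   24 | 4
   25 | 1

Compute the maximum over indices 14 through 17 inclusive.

Elements at indices 14..17: 17, 25, 12, 11
max(17, 25, 12, 11) = 25

25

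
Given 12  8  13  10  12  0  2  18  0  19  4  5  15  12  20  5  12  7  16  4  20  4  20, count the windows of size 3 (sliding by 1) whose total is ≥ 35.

12 8 13 → sum 33
8 13 10 → sum 31
13 10 12 → sum 35  ≥ 35 ✓
10 12 0 → sum 22
12 0 2 → sum 14
0 2 18 → sum 20
2 18 0 → sum 20
18 0 19 → sum 37  ≥ 35 ✓
0 19 4 → sum 23
19 4 5 → sum 28
4 5 15 → sum 24
5 15 12 → sum 32
15 12 20 → sum 47  ≥ 35 ✓
12 20 5 → sum 37  ≥ 35 ✓
20 5 12 → sum 37  ≥ 35 ✓
5 12 7 → sum 24
12 7 16 → sum 35  ≥ 35 ✓
7 16 4 → sum 27
16 4 20 → sum 40  ≥ 35 ✓
4 20 4 → sum 28
20 4 20 → sum 44  ≥ 35 ✓
8 windows satisfy the condition.

8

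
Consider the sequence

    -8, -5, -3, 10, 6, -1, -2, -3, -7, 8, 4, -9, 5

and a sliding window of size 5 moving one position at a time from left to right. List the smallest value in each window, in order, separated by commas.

(-8, -5, -3, 10, 6) → min -8
(-5, -3, 10, 6, -1) → min -5
(-3, 10, 6, -1, -2) → min -3
(10, 6, -1, -2, -3) → min -3
(6, -1, -2, -3, -7) → min -7
(-1, -2, -3, -7, 8) → min -7
(-2, -3, -7, 8, 4) → min -7
(-3, -7, 8, 4, -9) → min -9
(-7, 8, 4, -9, 5) → min -9

-8, -5, -3, -3, -7, -7, -7, -9, -9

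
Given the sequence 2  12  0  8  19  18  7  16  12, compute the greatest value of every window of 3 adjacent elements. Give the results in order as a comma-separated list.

Sliding a size-3 window across the 9 values:
2 12 0 → max 12
12 0 8 → max 12
0 8 19 → max 19
8 19 18 → max 19
19 18 7 → max 19
18 7 16 → max 18
7 16 12 → max 16

12, 12, 19, 19, 19, 18, 16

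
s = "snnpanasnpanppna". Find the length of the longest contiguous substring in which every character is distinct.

[s] len 1
[s, n] len 2
[n] len 1
[n, p] len 2
[n, p, a] len 3
[p, a, n] len 3
[n, a] len 2
[n, a, s] len 3
[a, s, n] len 3
[a, s, n, p] len 4
[s, n, p, a] len 4
[p, a, n] len 3
[a, n, p] len 3
[p] len 1
[p, n] len 2
[p, n, a] len 3
Longest all-distinct length: 4.

4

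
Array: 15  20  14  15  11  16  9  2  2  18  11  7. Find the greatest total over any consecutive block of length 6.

91

(15, 20, 14, 15, 11, 16) → sum 91
(20, 14, 15, 11, 16, 9) → sum 85
(14, 15, 11, 16, 9, 2) → sum 67
(15, 11, 16, 9, 2, 2) → sum 55
(11, 16, 9, 2, 2, 18) → sum 58
(16, 9, 2, 2, 18, 11) → sum 58
(9, 2, 2, 18, 11, 7) → sum 49
Greatest of these is 91.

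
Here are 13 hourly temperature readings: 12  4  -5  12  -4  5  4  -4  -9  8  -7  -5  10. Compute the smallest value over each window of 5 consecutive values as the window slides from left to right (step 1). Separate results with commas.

(12, 4, -5, 12, -4) → min -5
(4, -5, 12, -4, 5) → min -5
(-5, 12, -4, 5, 4) → min -5
(12, -4, 5, 4, -4) → min -4
(-4, 5, 4, -4, -9) → min -9
(5, 4, -4, -9, 8) → min -9
(4, -4, -9, 8, -7) → min -9
(-4, -9, 8, -7, -5) → min -9
(-9, 8, -7, -5, 10) → min -9

-5, -5, -5, -4, -9, -9, -9, -9, -9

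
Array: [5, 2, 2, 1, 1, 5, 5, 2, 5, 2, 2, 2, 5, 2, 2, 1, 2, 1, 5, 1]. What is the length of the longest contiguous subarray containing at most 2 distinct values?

[5] 1 distinct, len 1
[5, 2] 2 distinct, len 2
[5, 2, 2] 2 distinct, len 3
[2, 2, 1] 2 distinct, len 3
[2, 2, 1, 1] 2 distinct, len 4
[1, 1, 5] 2 distinct, len 3
[1, 1, 5, 5] 2 distinct, len 4
[5, 5, 2] 2 distinct, len 3
[5, 5, 2, 5] 2 distinct, len 4
[5, 5, 2, 5, 2] 2 distinct, len 5
[5, 5, 2, 5, 2, 2] 2 distinct, len 6
[5, 5, 2, 5, 2, 2, 2] 2 distinct, len 7
[5, 5, 2, 5, 2, 2, 2, 5] 2 distinct, len 8
[5, 5, 2, 5, 2, 2, 2, 5, 2] 2 distinct, len 9
[5, 5, 2, 5, 2, 2, 2, 5, 2, 2] 2 distinct, len 10
[2, 2, 1] 2 distinct, len 3
[2, 2, 1, 2] 2 distinct, len 4
[2, 2, 1, 2, 1] 2 distinct, len 5
[1, 5] 2 distinct, len 2
[1, 5, 1] 2 distinct, len 3
Longest length with ≤2 distinct: 10.

10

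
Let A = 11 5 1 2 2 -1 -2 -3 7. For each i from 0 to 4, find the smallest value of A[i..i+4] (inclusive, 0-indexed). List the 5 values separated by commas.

(11, 5, 1, 2, 2) → min 1
(5, 1, 2, 2, -1) → min -1
(1, 2, 2, -1, -2) → min -2
(2, 2, -1, -2, -3) → min -3
(2, -1, -2, -3, 7) → min -3

1, -1, -2, -3, -3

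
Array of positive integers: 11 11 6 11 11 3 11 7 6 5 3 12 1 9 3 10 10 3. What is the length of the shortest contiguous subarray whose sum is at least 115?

Extend right; whenever the sum reaches 115, record the length and shrink from the left:
add 11: running sum 11 < 115
add 11: running sum 22 < 115
add 6: running sum 28 < 115
add 11: running sum 39 < 115
add 11: running sum 50 < 115
add 3: running sum 53 < 115
add 11: running sum 64 < 115
add 7: running sum 71 < 115
add 6: running sum 77 < 115
add 5: running sum 82 < 115
add 3: running sum 85 < 115
add 12: running sum 97 < 115
add 1: running sum 98 < 115
add 9: running sum 107 < 115
add 3: running sum 110 < 115
add 10: shortest ending here [11, 11, 6, 11, 11, 3, 11, 7, 6, 5, 3, 12, 1, 9, 3, 10] sum 120, len 16
add 10: shortest ending here [11, 6, 11, 11, 3, 11, 7, 6, 5, 3, 12, 1, 9, 3, 10, 10] sum 119, len 16
add 3: shortest ending here [11, 6, 11, 11, 3, 11, 7, 6, 5, 3, 12, 1, 9, 3, 10, 10, 3] sum 122, len 17
Shortest qualifying length: 16.

16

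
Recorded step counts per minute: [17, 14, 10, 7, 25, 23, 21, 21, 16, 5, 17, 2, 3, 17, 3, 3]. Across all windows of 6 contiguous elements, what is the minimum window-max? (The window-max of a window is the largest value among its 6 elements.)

Each size-6 window and its max:
[17, 14, 10, 7, 25, 23] → max 25
[14, 10, 7, 25, 23, 21] → max 25
[10, 7, 25, 23, 21, 21] → max 25
[7, 25, 23, 21, 21, 16] → max 25
[25, 23, 21, 21, 16, 5] → max 25
[23, 21, 21, 16, 5, 17] → max 23
[21, 21, 16, 5, 17, 2] → max 21
[21, 16, 5, 17, 2, 3] → max 21
[16, 5, 17, 2, 3, 17] → max 17
[5, 17, 2, 3, 17, 3] → max 17
[17, 2, 3, 17, 3, 3] → max 17
Minimum of these is 17.

17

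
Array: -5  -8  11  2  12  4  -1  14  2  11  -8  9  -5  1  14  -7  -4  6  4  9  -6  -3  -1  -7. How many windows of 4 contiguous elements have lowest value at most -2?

16

-5 -8 11 2 → min -8  ≤ -2 ✓
-8 11 2 12 → min -8  ≤ -2 ✓
11 2 12 4 → min 2
2 12 4 -1 → min -1
12 4 -1 14 → min -1
4 -1 14 2 → min -1
-1 14 2 11 → min -1
14 2 11 -8 → min -8  ≤ -2 ✓
2 11 -8 9 → min -8  ≤ -2 ✓
11 -8 9 -5 → min -8  ≤ -2 ✓
-8 9 -5 1 → min -8  ≤ -2 ✓
9 -5 1 14 → min -5  ≤ -2 ✓
-5 1 14 -7 → min -7  ≤ -2 ✓
1 14 -7 -4 → min -7  ≤ -2 ✓
14 -7 -4 6 → min -7  ≤ -2 ✓
-7 -4 6 4 → min -7  ≤ -2 ✓
-4 6 4 9 → min -4  ≤ -2 ✓
6 4 9 -6 → min -6  ≤ -2 ✓
4 9 -6 -3 → min -6  ≤ -2 ✓
9 -6 -3 -1 → min -6  ≤ -2 ✓
-6 -3 -1 -7 → min -7  ≤ -2 ✓
16 windows satisfy the condition.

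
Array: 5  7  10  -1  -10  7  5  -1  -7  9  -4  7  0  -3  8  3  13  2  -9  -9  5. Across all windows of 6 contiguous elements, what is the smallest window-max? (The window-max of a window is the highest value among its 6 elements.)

[5, 7, 10, -1, -10, 7] → max 10
[7, 10, -1, -10, 7, 5] → max 10
[10, -1, -10, 7, 5, -1] → max 10
[-1, -10, 7, 5, -1, -7] → max 7
[-10, 7, 5, -1, -7, 9] → max 9
[7, 5, -1, -7, 9, -4] → max 9
[5, -1, -7, 9, -4, 7] → max 9
[-1, -7, 9, -4, 7, 0] → max 9
[-7, 9, -4, 7, 0, -3] → max 9
[9, -4, 7, 0, -3, 8] → max 9
[-4, 7, 0, -3, 8, 3] → max 8
[7, 0, -3, 8, 3, 13] → max 13
[0, -3, 8, 3, 13, 2] → max 13
[-3, 8, 3, 13, 2, -9] → max 13
[8, 3, 13, 2, -9, -9] → max 13
[3, 13, 2, -9, -9, 5] → max 13
Smallest of these is 7.

7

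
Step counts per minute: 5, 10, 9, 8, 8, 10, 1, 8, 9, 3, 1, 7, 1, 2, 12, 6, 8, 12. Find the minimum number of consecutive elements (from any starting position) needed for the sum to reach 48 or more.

6

add 5: running sum 5 < 48
add 10: running sum 15 < 48
add 9: running sum 24 < 48
add 8: running sum 32 < 48
add 8: running sum 40 < 48
end 5: [5, 10, 9, 8, 8, 10] sum 50, len 6
end 6: [5, 10, 9, 8, 8, 10, 1] sum 51, len 7
end 7: [10, 9, 8, 8, 10, 1, 8] sum 54, len 7
end 8: [9, 8, 8, 10, 1, 8, 9] sum 53, len 7
end 9: [9, 8, 8, 10, 1, 8, 9, 3] sum 56, len 8
end 10: [8, 8, 10, 1, 8, 9, 3, 1] sum 48, len 8
end 11: [8, 8, 10, 1, 8, 9, 3, 1, 7] sum 55, len 9
end 12: [8, 10, 1, 8, 9, 3, 1, 7, 1] sum 48, len 9
end 13: [8, 10, 1, 8, 9, 3, 1, 7, 1, 2] sum 50, len 10
end 14: [10, 1, 8, 9, 3, 1, 7, 1, 2, 12] sum 54, len 10
end 15: [8, 9, 3, 1, 7, 1, 2, 12, 6] sum 49, len 9
end 16: [9, 3, 1, 7, 1, 2, 12, 6, 8] sum 49, len 9
end 17: [7, 1, 2, 12, 6, 8, 12] sum 48, len 7
Shortest qualifying length: 6.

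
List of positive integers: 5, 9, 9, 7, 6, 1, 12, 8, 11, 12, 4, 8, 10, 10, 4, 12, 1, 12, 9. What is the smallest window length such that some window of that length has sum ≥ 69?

8

Extend right; whenever the sum reaches 69, record the length and shrink from the left:
add 5: running sum 5 < 69
add 9: running sum 14 < 69
add 9: running sum 23 < 69
add 7: running sum 30 < 69
add 6: running sum 36 < 69
add 1: running sum 37 < 69
add 12: running sum 49 < 69
add 8: running sum 57 < 69
add 11: running sum 68 < 69
add 12: shortest ending here [9, 9, 7, 6, 1, 12, 8, 11, 12] sum 75, len 9
add 4: shortest ending here [9, 7, 6, 1, 12, 8, 11, 12, 4] sum 70, len 9
add 8: shortest ending here [7, 6, 1, 12, 8, 11, 12, 4, 8] sum 69, len 9
add 10: shortest ending here [6, 1, 12, 8, 11, 12, 4, 8, 10] sum 72, len 9
add 10: shortest ending here [12, 8, 11, 12, 4, 8, 10, 10] sum 75, len 8
add 4: shortest ending here [12, 8, 11, 12, 4, 8, 10, 10, 4] sum 79, len 9
add 12: shortest ending here [11, 12, 4, 8, 10, 10, 4, 12] sum 71, len 8
add 1: shortest ending here [11, 12, 4, 8, 10, 10, 4, 12, 1] sum 72, len 9
add 12: shortest ending here [12, 4, 8, 10, 10, 4, 12, 1, 12] sum 73, len 9
add 9: shortest ending here [4, 8, 10, 10, 4, 12, 1, 12, 9] sum 70, len 9
Shortest qualifying length: 8.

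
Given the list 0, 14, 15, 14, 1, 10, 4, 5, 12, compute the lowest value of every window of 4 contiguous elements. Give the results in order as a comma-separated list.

0, 1, 1, 1, 1, 4

(0, 14, 15, 14) → min 0
(14, 15, 14, 1) → min 1
(15, 14, 1, 10) → min 1
(14, 1, 10, 4) → min 1
(1, 10, 4, 5) → min 1
(10, 4, 5, 12) → min 4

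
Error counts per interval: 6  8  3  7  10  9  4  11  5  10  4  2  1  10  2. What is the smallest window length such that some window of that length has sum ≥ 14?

add 6: running sum 6 < 14
add 8: shortest ending here [6, 8] sum 14, len 2
add 3: shortest ending here [6, 8, 3] sum 17, len 3
add 7: shortest ending here [8, 3, 7] sum 18, len 3
add 10: shortest ending here [7, 10] sum 17, len 2
add 9: shortest ending here [10, 9] sum 19, len 2
add 4: shortest ending here [10, 9, 4] sum 23, len 3
add 11: shortest ending here [4, 11] sum 15, len 2
add 5: shortest ending here [11, 5] sum 16, len 2
add 10: shortest ending here [5, 10] sum 15, len 2
add 4: shortest ending here [10, 4] sum 14, len 2
add 2: shortest ending here [10, 4, 2] sum 16, len 3
add 1: shortest ending here [10, 4, 2, 1] sum 17, len 4
add 10: shortest ending here [4, 2, 1, 10] sum 17, len 4
add 2: shortest ending here [2, 1, 10, 2] sum 15, len 4
Shortest qualifying length: 2.

2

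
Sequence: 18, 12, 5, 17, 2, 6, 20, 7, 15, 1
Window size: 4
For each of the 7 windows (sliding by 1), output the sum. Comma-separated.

Sliding a size-4 window across the 10 values:
[18, 12, 5, 17] → sum 52
[12, 5, 17, 2] → sum 36
[5, 17, 2, 6] → sum 30
[17, 2, 6, 20] → sum 45
[2, 6, 20, 7] → sum 35
[6, 20, 7, 15] → sum 48
[20, 7, 15, 1] → sum 43

52, 36, 30, 45, 35, 48, 43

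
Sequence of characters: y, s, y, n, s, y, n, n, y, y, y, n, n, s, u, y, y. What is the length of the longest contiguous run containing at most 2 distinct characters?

8

Extend right; when distinct count exceeds 2, shrink from the left:
add y: window [y] (1 distinct), len 1
add s: window [y, s] (2 distinct), len 2
add y: window [y, s, y] (2 distinct), len 3
add n: window [y, n] (2 distinct), len 2
add s: window [n, s] (2 distinct), len 2
add y: window [s, y] (2 distinct), len 2
add n: window [y, n] (2 distinct), len 2
add n: window [y, n, n] (2 distinct), len 3
add y: window [y, n, n, y] (2 distinct), len 4
add y: window [y, n, n, y, y] (2 distinct), len 5
add y: window [y, n, n, y, y, y] (2 distinct), len 6
add n: window [y, n, n, y, y, y, n] (2 distinct), len 7
add n: window [y, n, n, y, y, y, n, n] (2 distinct), len 8
add s: window [n, n, s] (2 distinct), len 3
add u: window [s, u] (2 distinct), len 2
add y: window [u, y] (2 distinct), len 2
add y: window [u, y, y] (2 distinct), len 3
Longest length with ≤2 distinct: 8.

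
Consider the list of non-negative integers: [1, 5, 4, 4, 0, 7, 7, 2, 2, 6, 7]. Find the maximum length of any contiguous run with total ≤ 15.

Extend to the right; shrink from the left whenever the sum exceeds 15:
→ 1: sum 1, len 1
→ 5: sum 6, len 2
→ 4: sum 10, len 3
→ 4: sum 14, len 4
→ 0: sum 14, len 5
→ 7 (dropped 1, 5): sum 15, len 4
→ 7 (dropped 4, 4): sum 14, len 3
→ 2 (dropped 0, 7): sum 9, len 2
→ 2: sum 11, len 3
→ 6 (dropped 7): sum 10, len 3
→ 7 (dropped 2): sum 15, len 3
Longest length seen: 5.

5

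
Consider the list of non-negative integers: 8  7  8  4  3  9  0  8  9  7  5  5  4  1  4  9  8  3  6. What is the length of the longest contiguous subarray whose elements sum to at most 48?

Extend to the right; shrink from the left whenever the sum exceeds 48:
→ 8: sum 8, len 1
→ 7: sum 15, len 2
→ 8: sum 23, len 3
→ 4: sum 27, len 4
→ 3: sum 30, len 5
→ 9: sum 39, len 6
→ 0: sum 39, len 7
→ 8: sum 47, len 8
→ 9 (dropped 8): sum 48, len 8
→ 7 (dropped 7): sum 48, len 8
→ 5 (dropped 8): sum 45, len 8
→ 5 (dropped 4): sum 46, len 8
→ 4 (dropped 3): sum 47, len 8
→ 1: sum 48, len 9
→ 4 (dropped 9): sum 43, len 9
→ 9 (dropped 0, 8): sum 44, len 8
→ 8 (dropped 9): sum 43, len 8
→ 3: sum 46, len 9
→ 6 (dropped 7): sum 45, len 9
Longest length seen: 9.

9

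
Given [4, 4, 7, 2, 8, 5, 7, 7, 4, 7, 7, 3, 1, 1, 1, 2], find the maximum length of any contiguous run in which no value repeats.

5

add 4: [4] len 1
add 4 (repeat 4, move left end past it): [4] len 1
add 7: [4, 7] len 2
add 2: [4, 7, 2] len 3
add 8: [4, 7, 2, 8] len 4
add 5: [4, 7, 2, 8, 5] len 5
add 7 (repeat 7, move left end past it): [2, 8, 5, 7] len 4
add 7 (repeat 7, move left end past it): [7] len 1
add 4: [7, 4] len 2
add 7 (repeat 7, move left end past it): [4, 7] len 2
add 7 (repeat 7, move left end past it): [7] len 1
add 3: [7, 3] len 2
add 1: [7, 3, 1] len 3
add 1 (repeat 1, move left end past it): [1] len 1
add 1 (repeat 1, move left end past it): [1] len 1
add 2: [1, 2] len 2
Longest all-distinct length: 5.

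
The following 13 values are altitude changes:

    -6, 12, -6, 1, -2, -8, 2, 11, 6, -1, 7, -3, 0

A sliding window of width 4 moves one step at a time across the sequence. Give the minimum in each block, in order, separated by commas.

(-6, 12, -6, 1) → min -6
(12, -6, 1, -2) → min -6
(-6, 1, -2, -8) → min -8
(1, -2, -8, 2) → min -8
(-2, -8, 2, 11) → min -8
(-8, 2, 11, 6) → min -8
(2, 11, 6, -1) → min -1
(11, 6, -1, 7) → min -1
(6, -1, 7, -3) → min -3
(-1, 7, -3, 0) → min -3

-6, -6, -8, -8, -8, -8, -1, -1, -3, -3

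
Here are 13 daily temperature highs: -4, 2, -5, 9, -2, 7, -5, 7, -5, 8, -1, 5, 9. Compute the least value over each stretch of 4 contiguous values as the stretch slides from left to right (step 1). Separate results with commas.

Sliding a size-4 window across the 13 values:
-4 2 -5 9 → min -5
2 -5 9 -2 → min -5
-5 9 -2 7 → min -5
9 -2 7 -5 → min -5
-2 7 -5 7 → min -5
7 -5 7 -5 → min -5
-5 7 -5 8 → min -5
7 -5 8 -1 → min -5
-5 8 -1 5 → min -5
8 -1 5 9 → min -1

-5, -5, -5, -5, -5, -5, -5, -5, -5, -1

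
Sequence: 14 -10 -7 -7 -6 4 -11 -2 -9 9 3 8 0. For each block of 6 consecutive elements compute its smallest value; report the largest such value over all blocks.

-9

14 -10 -7 -7 -6 4 → min -10
-10 -7 -7 -6 4 -11 → min -11
-7 -7 -6 4 -11 -2 → min -11
-7 -6 4 -11 -2 -9 → min -11
-6 4 -11 -2 -9 9 → min -11
4 -11 -2 -9 9 3 → min -11
-11 -2 -9 9 3 8 → min -11
-2 -9 9 3 8 0 → min -9
Largest of these is -9.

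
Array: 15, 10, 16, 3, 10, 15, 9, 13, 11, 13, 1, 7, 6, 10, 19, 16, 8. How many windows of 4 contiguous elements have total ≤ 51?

13

(15, 10, 16, 3) → sum 44  ≤ 51 ✓
(10, 16, 3, 10) → sum 39  ≤ 51 ✓
(16, 3, 10, 15) → sum 44  ≤ 51 ✓
(3, 10, 15, 9) → sum 37  ≤ 51 ✓
(10, 15, 9, 13) → sum 47  ≤ 51 ✓
(15, 9, 13, 11) → sum 48  ≤ 51 ✓
(9, 13, 11, 13) → sum 46  ≤ 51 ✓
(13, 11, 13, 1) → sum 38  ≤ 51 ✓
(11, 13, 1, 7) → sum 32  ≤ 51 ✓
(13, 1, 7, 6) → sum 27  ≤ 51 ✓
(1, 7, 6, 10) → sum 24  ≤ 51 ✓
(7, 6, 10, 19) → sum 42  ≤ 51 ✓
(6, 10, 19, 16) → sum 51  ≤ 51 ✓
(10, 19, 16, 8) → sum 53
13 windows satisfy the condition.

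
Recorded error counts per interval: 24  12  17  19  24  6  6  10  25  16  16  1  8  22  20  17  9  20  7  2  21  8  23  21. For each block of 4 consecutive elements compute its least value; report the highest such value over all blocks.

12

24 12 17 19 → min 12
12 17 19 24 → min 12
17 19 24 6 → min 6
19 24 6 6 → min 6
24 6 6 10 → min 6
6 6 10 25 → min 6
6 10 25 16 → min 6
10 25 16 16 → min 10
25 16 16 1 → min 1
16 16 1 8 → min 1
16 1 8 22 → min 1
1 8 22 20 → min 1
8 22 20 17 → min 8
22 20 17 9 → min 9
20 17 9 20 → min 9
17 9 20 7 → min 7
9 20 7 2 → min 2
20 7 2 21 → min 2
7 2 21 8 → min 2
2 21 8 23 → min 2
21 8 23 21 → min 8
Highest of these is 12.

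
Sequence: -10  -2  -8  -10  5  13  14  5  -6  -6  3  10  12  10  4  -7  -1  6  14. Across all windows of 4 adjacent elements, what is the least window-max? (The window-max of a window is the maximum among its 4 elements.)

Each size-4 window and its max:
[-10, -2, -8, -10] → max -2
[-2, -8, -10, 5] → max 5
[-8, -10, 5, 13] → max 13
[-10, 5, 13, 14] → max 14
[5, 13, 14, 5] → max 14
[13, 14, 5, -6] → max 14
[14, 5, -6, -6] → max 14
[5, -6, -6, 3] → max 5
[-6, -6, 3, 10] → max 10
[-6, 3, 10, 12] → max 12
[3, 10, 12, 10] → max 12
[10, 12, 10, 4] → max 12
[12, 10, 4, -7] → max 12
[10, 4, -7, -1] → max 10
[4, -7, -1, 6] → max 6
[-7, -1, 6, 14] → max 14
Least of these is -2.

-2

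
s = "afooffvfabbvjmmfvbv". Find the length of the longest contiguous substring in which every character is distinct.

[a] len 1
[a, f] len 2
[a, f, o] len 3
[o] len 1
[o, f] len 2
[f] len 1
[f, v] len 2
[v, f] len 2
[v, f, a] len 3
[v, f, a, b] len 4
[b] len 1
[b, v] len 2
[b, v, j] len 3
[b, v, j, m] len 4
[m] len 1
[m, f] len 2
[m, f, v] len 3
[m, f, v, b] len 4
[b, v] len 2
Longest all-distinct length: 4.

4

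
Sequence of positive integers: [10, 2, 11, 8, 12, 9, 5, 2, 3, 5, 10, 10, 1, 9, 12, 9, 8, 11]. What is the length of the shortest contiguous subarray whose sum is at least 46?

add 10: running sum 10 < 46
add 2: running sum 12 < 46
add 11: running sum 23 < 46
add 8: running sum 31 < 46
add 12: running sum 43 < 46
add 9: shortest ending here [10, 2, 11, 8, 12, 9] sum 52, len 6
add 5: shortest ending here [2, 11, 8, 12, 9, 5] sum 47, len 6
add 2: shortest ending here [11, 8, 12, 9, 5, 2] sum 47, len 6
add 3: shortest ending here [11, 8, 12, 9, 5, 2, 3] sum 50, len 7
add 5: shortest ending here [11, 8, 12, 9, 5, 2, 3, 5] sum 55, len 8
add 10: shortest ending here [12, 9, 5, 2, 3, 5, 10] sum 46, len 7
add 10: shortest ending here [12, 9, 5, 2, 3, 5, 10, 10] sum 56, len 8
add 1: shortest ending here [12, 9, 5, 2, 3, 5, 10, 10, 1] sum 57, len 9
add 9: shortest ending here [9, 5, 2, 3, 5, 10, 10, 1, 9] sum 54, len 9
add 12: shortest ending here [5, 10, 10, 1, 9, 12] sum 47, len 6
add 9: shortest ending here [10, 10, 1, 9, 12, 9] sum 51, len 6
add 8: shortest ending here [10, 1, 9, 12, 9, 8] sum 49, len 6
add 11: shortest ending here [9, 12, 9, 8, 11] sum 49, len 5
Shortest qualifying length: 5.

5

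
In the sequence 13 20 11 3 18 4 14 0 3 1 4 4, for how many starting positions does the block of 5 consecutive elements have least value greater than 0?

(13, 20, 11, 3, 18) → min 3  > 0 ✓
(20, 11, 3, 18, 4) → min 3  > 0 ✓
(11, 3, 18, 4, 14) → min 3  > 0 ✓
(3, 18, 4, 14, 0) → min 0
(18, 4, 14, 0, 3) → min 0
(4, 14, 0, 3, 1) → min 0
(14, 0, 3, 1, 4) → min 0
(0, 3, 1, 4, 4) → min 0
3 windows satisfy the condition.

3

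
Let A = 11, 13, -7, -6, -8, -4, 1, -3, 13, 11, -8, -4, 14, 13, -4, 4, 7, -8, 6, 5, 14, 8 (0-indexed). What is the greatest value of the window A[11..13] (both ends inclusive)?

14

Elements at indices 11..13: -4, 14, 13
max(-4, 14, 13) = 14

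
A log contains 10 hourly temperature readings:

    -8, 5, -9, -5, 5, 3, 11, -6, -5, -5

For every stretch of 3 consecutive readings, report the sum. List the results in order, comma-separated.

-12, -9, -9, 3, 19, 8, 0, -16

[-8, 5, -9] → sum -12
[5, -9, -5] → sum -9
[-9, -5, 5] → sum -9
[-5, 5, 3] → sum 3
[5, 3, 11] → sum 19
[3, 11, -6] → sum 8
[11, -6, -5] → sum 0
[-6, -5, -5] → sum -16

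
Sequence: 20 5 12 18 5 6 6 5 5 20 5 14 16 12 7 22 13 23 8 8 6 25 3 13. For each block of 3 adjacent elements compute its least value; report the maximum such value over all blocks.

13

(20, 5, 12) → min 5
(5, 12, 18) → min 5
(12, 18, 5) → min 5
(18, 5, 6) → min 5
(5, 6, 6) → min 5
(6, 6, 5) → min 5
(6, 5, 5) → min 5
(5, 5, 20) → min 5
(5, 20, 5) → min 5
(20, 5, 14) → min 5
(5, 14, 16) → min 5
(14, 16, 12) → min 12
(16, 12, 7) → min 7
(12, 7, 22) → min 7
(7, 22, 13) → min 7
(22, 13, 23) → min 13
(13, 23, 8) → min 8
(23, 8, 8) → min 8
(8, 8, 6) → min 6
(8, 6, 25) → min 6
(6, 25, 3) → min 3
(25, 3, 13) → min 3
Maximum of these is 13.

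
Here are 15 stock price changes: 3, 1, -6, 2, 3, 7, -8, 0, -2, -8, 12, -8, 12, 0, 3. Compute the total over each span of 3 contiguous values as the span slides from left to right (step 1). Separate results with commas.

(3, 1, -6) → sum -2
(1, -6, 2) → sum -3
(-6, 2, 3) → sum -1
(2, 3, 7) → sum 12
(3, 7, -8) → sum 2
(7, -8, 0) → sum -1
(-8, 0, -2) → sum -10
(0, -2, -8) → sum -10
(-2, -8, 12) → sum 2
(-8, 12, -8) → sum -4
(12, -8, 12) → sum 16
(-8, 12, 0) → sum 4
(12, 0, 3) → sum 15

-2, -3, -1, 12, 2, -1, -10, -10, 2, -4, 16, 4, 15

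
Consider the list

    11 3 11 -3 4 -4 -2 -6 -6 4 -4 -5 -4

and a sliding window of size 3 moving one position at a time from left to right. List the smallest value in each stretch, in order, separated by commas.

(11, 3, 11) → min 3
(3, 11, -3) → min -3
(11, -3, 4) → min -3
(-3, 4, -4) → min -4
(4, -4, -2) → min -4
(-4, -2, -6) → min -6
(-2, -6, -6) → min -6
(-6, -6, 4) → min -6
(-6, 4, -4) → min -6
(4, -4, -5) → min -5
(-4, -5, -4) → min -5

3, -3, -3, -4, -4, -6, -6, -6, -6, -5, -5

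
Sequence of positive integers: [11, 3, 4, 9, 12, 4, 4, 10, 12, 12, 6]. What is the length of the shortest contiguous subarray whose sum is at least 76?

10

add 11: running sum 11 < 76
add 3: running sum 14 < 76
add 4: running sum 18 < 76
add 9: running sum 27 < 76
add 12: running sum 39 < 76
add 4: running sum 43 < 76
add 4: running sum 47 < 76
add 10: running sum 57 < 76
add 12: running sum 69 < 76
end 9: [11, 3, 4, 9, 12, 4, 4, 10, 12, 12] sum 81, len 10
end 10: [3, 4, 9, 12, 4, 4, 10, 12, 12, 6] sum 76, len 10
Shortest qualifying length: 10.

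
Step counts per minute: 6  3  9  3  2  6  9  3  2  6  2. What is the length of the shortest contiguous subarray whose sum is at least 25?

5

add 6: running sum 6 < 25
add 3: running sum 9 < 25
add 9: running sum 18 < 25
add 3: running sum 21 < 25
add 2: running sum 23 < 25
end 5: [6, 3, 9, 3, 2, 6] sum 29, len 6
end 6: [9, 3, 2, 6, 9] sum 29, len 5
end 7: [9, 3, 2, 6, 9, 3] sum 32, len 6
end 8: [3, 2, 6, 9, 3, 2] sum 25, len 6
end 9: [6, 9, 3, 2, 6] sum 26, len 5
end 10: [6, 9, 3, 2, 6, 2] sum 28, len 6
Shortest qualifying length: 5.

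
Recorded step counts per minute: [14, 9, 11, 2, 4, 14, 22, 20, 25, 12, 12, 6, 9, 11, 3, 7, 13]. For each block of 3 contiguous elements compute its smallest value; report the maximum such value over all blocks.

20

(14, 9, 11) → min 9
(9, 11, 2) → min 2
(11, 2, 4) → min 2
(2, 4, 14) → min 2
(4, 14, 22) → min 4
(14, 22, 20) → min 14
(22, 20, 25) → min 20
(20, 25, 12) → min 12
(25, 12, 12) → min 12
(12, 12, 6) → min 6
(12, 6, 9) → min 6
(6, 9, 11) → min 6
(9, 11, 3) → min 3
(11, 3, 7) → min 3
(3, 7, 13) → min 3
Maximum of these is 20.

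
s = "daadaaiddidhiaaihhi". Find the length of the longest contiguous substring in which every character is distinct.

[d] len 1
[d, a] len 2
[a] len 1
[a, d] len 2
[d, a] len 2
[a] len 1
[a, i] len 2
[a, i, d] len 3
[d] len 1
[d, i] len 2
[i, d] len 2
[i, d, h] len 3
[d, h, i] len 3
[d, h, i, a] len 4
[a] len 1
[a, i] len 2
[a, i, h] len 3
[h] len 1
[h, i] len 2
Longest all-distinct length: 4.

4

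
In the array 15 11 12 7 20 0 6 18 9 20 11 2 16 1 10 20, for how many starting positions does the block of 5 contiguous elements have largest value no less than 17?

(15, 11, 12, 7, 20) → max 20  ≥ 17 ✓
(11, 12, 7, 20, 0) → max 20  ≥ 17 ✓
(12, 7, 20, 0, 6) → max 20  ≥ 17 ✓
(7, 20, 0, 6, 18) → max 20  ≥ 17 ✓
(20, 0, 6, 18, 9) → max 20  ≥ 17 ✓
(0, 6, 18, 9, 20) → max 20  ≥ 17 ✓
(6, 18, 9, 20, 11) → max 20  ≥ 17 ✓
(18, 9, 20, 11, 2) → max 20  ≥ 17 ✓
(9, 20, 11, 2, 16) → max 20  ≥ 17 ✓
(20, 11, 2, 16, 1) → max 20  ≥ 17 ✓
(11, 2, 16, 1, 10) → max 16
(2, 16, 1, 10, 20) → max 20  ≥ 17 ✓
11 windows satisfy the condition.

11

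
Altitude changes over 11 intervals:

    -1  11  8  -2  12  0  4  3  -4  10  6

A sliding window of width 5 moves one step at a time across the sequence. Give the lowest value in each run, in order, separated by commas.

-2, -2, -2, -2, -4, -4, -4

[-1, 11, 8, -2, 12] → min -2
[11, 8, -2, 12, 0] → min -2
[8, -2, 12, 0, 4] → min -2
[-2, 12, 0, 4, 3] → min -2
[12, 0, 4, 3, -4] → min -4
[0, 4, 3, -4, 10] → min -4
[4, 3, -4, 10, 6] → min -4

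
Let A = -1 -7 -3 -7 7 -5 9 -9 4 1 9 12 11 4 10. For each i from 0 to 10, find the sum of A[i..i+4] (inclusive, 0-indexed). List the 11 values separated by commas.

-11, -15, 1, -5, 6, 0, 14, 17, 37, 37, 46

Sliding a size-5 window across the 15 values:
[-1, -7, -3, -7, 7] → sum -11
[-7, -3, -7, 7, -5] → sum -15
[-3, -7, 7, -5, 9] → sum 1
[-7, 7, -5, 9, -9] → sum -5
[7, -5, 9, -9, 4] → sum 6
[-5, 9, -9, 4, 1] → sum 0
[9, -9, 4, 1, 9] → sum 14
[-9, 4, 1, 9, 12] → sum 17
[4, 1, 9, 12, 11] → sum 37
[1, 9, 12, 11, 4] → sum 37
[9, 12, 11, 4, 10] → sum 46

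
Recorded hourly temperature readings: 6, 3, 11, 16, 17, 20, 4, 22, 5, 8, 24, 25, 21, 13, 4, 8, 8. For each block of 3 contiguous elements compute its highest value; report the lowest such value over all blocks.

Window maxs for each of the 15 positions:
6 3 11 → max 11
3 11 16 → max 16
11 16 17 → max 17
16 17 20 → max 20
17 20 4 → max 20
20 4 22 → max 22
4 22 5 → max 22
22 5 8 → max 22
5 8 24 → max 24
8 24 25 → max 25
24 25 21 → max 25
25 21 13 → max 25
21 13 4 → max 21
13 4 8 → max 13
4 8 8 → max 8
Lowest of these is 8.

8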